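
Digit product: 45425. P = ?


4 × 5 × 4 × 2 × 5 = 800


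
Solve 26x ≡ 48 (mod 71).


GCD(26, 71) = 1, unique solution
a^(-1) mod 71 = 41
x = 41 * 48 mod 71 = 51

x ≡ 51 (mod 71)


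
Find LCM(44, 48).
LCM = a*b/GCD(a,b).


GCD(44, 48) = 4
LCM = 44*48/4 = 2112/4 = 528

LCM = 528


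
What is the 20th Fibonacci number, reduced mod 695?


F(k) mod 695 for k=1..20:
1, 1, 2, 3, 5, 8, 13, 21, 34, 55, 89, 144, 233, 377, 610, 292, 207, 499, 11, 510
F(20) mod 695 = 510


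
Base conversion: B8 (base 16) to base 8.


B8 (base 16) = 184 (decimal)
184 (decimal) = 270 (base 8)


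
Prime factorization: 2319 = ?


2319 / 3 = 773
773 / 773 = 1
2319 = 3 × 773


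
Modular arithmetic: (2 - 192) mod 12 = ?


2 - 192 = -190
-190 mod 12 = 2


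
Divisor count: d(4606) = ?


4606 = 2^1 × 7^2 × 47^1
d(4606) = (1+1) × (2+1) × (1+1) = 12

12 divisors


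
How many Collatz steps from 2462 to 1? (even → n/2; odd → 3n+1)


2462 → 1231 → 3694 → 1847 → 5542 → 2771 → 8314 → 4157 → 12472 → 6236 → 3118 → 1559 → 4678 → 2339 → 7018 → 3509 → 10528 → 5264 → 2632 → 1316 → 658 → 329 → 988 → 494 → 247 → 742 → 371 → 1114 → 557 → 1672 → 836 → 418 → 209 → 628 → 314 → 157 → 472 → 236 → 118 → 59 → 178 → 89 → 268 → 134 → 67 → 202 → 101 → 304 → 152 → 76 → 38 → 19 → 58 → 29 → 88 → 44 → 22 → 11 → 34 → 17 → 52 → 26 → 13 → 40 → 20 → 10 → 5 → 16 → 8 → 4 → 2 → 1
Total steps = 71

71 steps


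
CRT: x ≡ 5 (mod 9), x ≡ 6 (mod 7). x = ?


M = 9*7 = 63
M1 = M/9 = 7, M2 = M/7 = 9
M1^(-1) mod 9 = 4, M2^(-1) mod 7 = 4
x = 5*7*4 + 6*9*4 = 356
356 mod 63 = 41
Check: 41 mod 9 = 5 ✓, 41 mod 7 = 6 ✓

x ≡ 41 (mod 63)


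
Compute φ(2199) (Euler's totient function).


2199 = 3 × 733
Prime factors: 3, 733
φ(2199) = 2199 × (1-1/3) × (1-1/733)
= 2199 × 2/3 × 732/733 = 1464

φ(2199) = 1464


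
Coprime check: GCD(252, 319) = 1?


Euclidean algorithm:
319 = 1 * 252 + 67
252 = 3 * 67 + 51
67 = 1 * 51 + 16
51 = 3 * 16 + 3
16 = 5 * 3 + 1
3 = 3 * 1 + 0
GCD(252, 319) = 1

Yes, coprime (GCD = 1)


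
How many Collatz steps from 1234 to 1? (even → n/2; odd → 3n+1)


1234 → 617 → 1852 → 926 → 463 → 1390 → 695 → 2086 → 1043 → 3130 → 1565 → 4696 → 2348 → 1174 → 587 → 1762 → 881 → 2644 → 1322 → 661 → 1984 → 992 → 496 → 248 → 124 → 62 → 31 → 94 → 47 → 142 → 71 → 214 → 107 → 322 → 161 → 484 → 242 → 121 → 364 → 182 → 91 → 274 → 137 → 412 → 206 → 103 → 310 → 155 → 466 → 233 → 700 → 350 → 175 → 526 → 263 → 790 → 395 → 1186 → 593 → 1780 → 890 → 445 → 1336 → 668 → 334 → 167 → 502 → 251 → 754 → 377 → 1132 → 566 → 283 → 850 → 425 → 1276 → 638 → 319 → 958 → 479 → 1438 → 719 → 2158 → 1079 → 3238 → 1619 → 4858 → 2429 → 7288 → 3644 → 1822 → 911 → 2734 → 1367 → 4102 → 2051 → 6154 → 3077 → 9232 → 4616 → 2308 → 1154 → 577 → 1732 → 866 → 433 → 1300 → 650 → 325 → 976 → 488 → 244 → 122 → 61 → 184 → 92 → 46 → 23 → 70 → 35 → 106 → 53 → 160 → 80 → 40 → 20 → 10 → 5 → 16 → 8 → 4 → 2 → 1
Total steps = 132

132 steps


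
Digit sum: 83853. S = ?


8 + 3 + 8 + 5 + 3 = 27


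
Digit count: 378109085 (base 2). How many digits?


378109085 in base 2 = 10110100010010111110010011101
Number of digits = 29

29 digits (base 2)


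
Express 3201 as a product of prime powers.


3201 / 3 = 1067
1067 / 11 = 97
97 / 97 = 1
3201 = 3 × 11 × 97


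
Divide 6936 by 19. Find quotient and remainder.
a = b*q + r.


6936 = 19 * 365 + 1
Check: 6935 + 1 = 6936

q = 365, r = 1


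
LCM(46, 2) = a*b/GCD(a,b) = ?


GCD(46, 2) = 2
LCM = 46*2/2 = 92/2 = 46

LCM = 46


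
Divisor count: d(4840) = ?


4840 = 2^3 × 5^1 × 11^2
d(4840) = (3+1) × (1+1) × (2+1) = 24

24 divisors


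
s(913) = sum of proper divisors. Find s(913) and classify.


Proper divisors: 1, 11, 83
Sum = 1 + 11 + 83 = 95
95 < 913 → deficient

s(913) = 95 (deficient)


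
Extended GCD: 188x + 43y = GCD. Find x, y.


Tabular extended Euclidean (each row: r = 188*s + 43*t):
r=188, s=1, t=0
r=43, s=0, t=1
q=4: r=16, s=1, t=-4   [188*(1) + 43*(-4) = 16]
q=2: r=11, s=-2, t=9   [188*(-2) + 43*(9) = 11]
q=1: r=5, s=3, t=-13   [188*(3) + 43*(-13) = 5]
q=2: r=1, s=-8, t=35   [188*(-8) + 43*(35) = 1]
q=5: r=0, s=43, t=-188   [188*(43) + 43*(-188) = 0]
GCD = 1; from the row with r=1: x=-8, y=35
Check: 188*(-8) + 43*(35) = -1504 + 1505 = 1

GCD = 1, x = -8, y = 35


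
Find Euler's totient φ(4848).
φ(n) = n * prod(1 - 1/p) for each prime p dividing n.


4848 = 2^4 × 3 × 101
Prime factors: 2, 3, 101
φ(4848) = 4848 × (1-1/2) × (1-1/3) × (1-1/101)
= 4848 × 1/2 × 2/3 × 100/101 = 1600

φ(4848) = 1600


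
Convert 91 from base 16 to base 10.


91 (base 16) = 145 (decimal)
145 (decimal) = 145 (base 10)


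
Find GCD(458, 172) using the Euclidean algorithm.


458 = 2 * 172 + 114
172 = 1 * 114 + 58
114 = 1 * 58 + 56
58 = 1 * 56 + 2
56 = 28 * 2 + 0
GCD = 2


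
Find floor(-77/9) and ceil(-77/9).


-77/9 = -8.5556
floor = -9
ceil = -8

floor = -9, ceil = -8


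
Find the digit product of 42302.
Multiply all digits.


4 × 2 × 3 × 0 × 2 = 0


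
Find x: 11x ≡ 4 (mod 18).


GCD(11, 18) = 1, unique solution
a^(-1) mod 18 = 5
x = 5 * 4 mod 18 = 2

x ≡ 2 (mod 18)


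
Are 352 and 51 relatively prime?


Euclidean algorithm:
352 = 6 * 51 + 46
51 = 1 * 46 + 5
46 = 9 * 5 + 1
5 = 5 * 1 + 0
GCD(352, 51) = 1

Yes, coprime (GCD = 1)


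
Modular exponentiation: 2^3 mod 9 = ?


2^1 mod 9 = 2
2^2 mod 9 = 4
2^3 mod 9 = 8


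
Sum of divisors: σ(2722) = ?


Divisors of 2722: 1, 2, 1361, 2722
Sum = 1 + 2 + 1361 + 2722 = 4086

σ(2722) = 4086


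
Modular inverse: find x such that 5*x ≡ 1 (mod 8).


Use the extended Euclidean algorithm on (8, 5); each row r = 8*s + 5*t:
r=8, s=1, t=0
r=5, s=0, t=1
q=1: r=3, s=1, t=-1   [8*(1) + 5*(-1) = 3]
q=1: r=2, s=-1, t=2   [8*(-1) + 5*(2) = 2]
q=1: r=1, s=2, t=-3   [8*(2) + 5*(-3) = 1]
q=2: r=0, s=-5, t=8   [8*(-5) + 5*(8) = 0]
GCD = 1 with t = -3, so 5*(-3) ≡ 1 (mod 8)
Inverse = -3 mod 8 = 5
Check: 5 * 5 = 25 ≡ 1 (mod 8)

5^(-1) ≡ 5 (mod 8)


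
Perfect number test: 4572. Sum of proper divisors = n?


Proper divisors of 4572: 1, 2, 3, 4, 6, 9, 12, 18, 36, 127, 254, 381, 508, 762, 1143, 1524, 2286
Sum = 1 + 2 + 3 + 4 + 6 + 9 + 12 + 18 + 36 + 127 + 254 + 381 + 508 + 762 + 1143 + 1524 + 2286 = 7076

No, 4572 is not perfect (7076 ≠ 4572)


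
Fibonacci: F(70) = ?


Sequence: 1, 1, 2, 3, 5, 8, 13, 21, 34, 55, 89, 144, 233, 377, 610, 987, 1597, 2584, 4181, 6765, 10946, 17711, 28657, 46368, 75025, 121393, 196418, 317811, 514229, 832040, 1346269, 2178309, 3524578, 5702887, 9227465, 14930352, 24157817, 39088169, 63245986, 102334155, 165580141, 267914296, 433494437, 701408733, 1134903170, 1836311903, 2971215073, 4807526976, 7778742049, 12586269025, 20365011074, 32951280099, 53316291173, 86267571272, 139583862445, 225851433717, 365435296162, 591286729879, 956722026041, 1548008755920, 2504730781961, 4052739537881, 6557470319842, 10610209857723, 17167680177565, 27777890035288, 44945570212853, 72723460248141, 117669030460994, 190392490709135
F(70) = 190392490709135


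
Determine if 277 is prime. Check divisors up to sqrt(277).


Check divisors up to sqrt(277) = 16.6433
No divisors found.
277 is prime.

Yes, 277 is prime


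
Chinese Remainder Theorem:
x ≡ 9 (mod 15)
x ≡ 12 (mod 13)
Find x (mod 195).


M = 15*13 = 195
M1 = M/15 = 13, M2 = M/13 = 15
M1^(-1) mod 15 = 7, M2^(-1) mod 13 = 7
x = 9*13*7 + 12*15*7 = 2079
2079 mod 195 = 129
Check: 129 mod 15 = 9 ✓, 129 mod 13 = 12 ✓

x ≡ 129 (mod 195)


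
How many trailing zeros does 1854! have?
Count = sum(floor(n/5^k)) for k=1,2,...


floor(1854/5) = 370
floor(1854/25) = 74
floor(1854/125) = 14
floor(1854/625) = 2
Total = 460

460 trailing zeros


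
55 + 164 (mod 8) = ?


55 + 164 = 219
219 mod 8 = 3


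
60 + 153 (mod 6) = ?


60 + 153 = 213
213 mod 6 = 3


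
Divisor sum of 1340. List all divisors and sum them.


Divisors of 1340: 1, 2, 4, 5, 10, 20, 67, 134, 268, 335, 670, 1340
Sum = 1 + 2 + 4 + 5 + 10 + 20 + 67 + 134 + 268 + 335 + 670 + 1340 = 2856

σ(1340) = 2856


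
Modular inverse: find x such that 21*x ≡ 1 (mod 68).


Use the extended Euclidean algorithm on (68, 21); each row r = 68*s + 21*t:
r=68, s=1, t=0
r=21, s=0, t=1
q=3: r=5, s=1, t=-3   [68*(1) + 21*(-3) = 5]
q=4: r=1, s=-4, t=13   [68*(-4) + 21*(13) = 1]
q=5: r=0, s=21, t=-68   [68*(21) + 21*(-68) = 0]
GCD = 1 with t = 13, so 21*(13) ≡ 1 (mod 68)
Inverse = 13 mod 68 = 13
Check: 21 * 13 = 273 ≡ 1 (mod 68)

21^(-1) ≡ 13 (mod 68)


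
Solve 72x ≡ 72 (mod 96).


GCD(72, 96) = 24 divides 72
Divide: 3x ≡ 3 (mod 4)
x ≡ 1 (mod 4)


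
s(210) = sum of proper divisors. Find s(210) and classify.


Proper divisors: 1, 2, 3, 5, 6, 7, 10, 14, 15, 21, 30, 35, 42, 70, 105
Sum = 1 + 2 + 3 + 5 + 6 + 7 + 10 + 14 + 15 + 21 + 30 + 35 + 42 + 70 + 105 = 366
366 > 210 → abundant

s(210) = 366 (abundant)


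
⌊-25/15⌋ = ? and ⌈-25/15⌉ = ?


-25/15 = -1.6667
floor = -2
ceil = -1

floor = -2, ceil = -1


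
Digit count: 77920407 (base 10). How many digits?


77920407 has 8 digits in base 10
floor(log10(77920407)) + 1 = floor(7.8917) + 1 = 8

8 digits (base 10)


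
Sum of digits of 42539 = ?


4 + 2 + 5 + 3 + 9 = 23


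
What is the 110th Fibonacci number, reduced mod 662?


F(k) mod 662 for k=1..110:
1, 1, 2, 3, 5, 8, 13, 21, 34, 55, 89, 144, 233, 377, 610, 325, 273, 598, 209, 145, 354, 499, 191, 28, 219, 247, 466, 51, 517, 568, 423, 329, 90, 419, 509, 266, 113, 379, 492, 209, 39, 248, 287, 535, 160, 33, 193, 226, 419, 645, 402, 385, 125, 510, 635, 483, 456, 277, 71, 348, 419, 105, 524, 629, 491, 458, 287, 83, 370, 453, 161, 614, 113, 65, 178, 243, 421, 2, 423, 425, 186, 611, 135, 84, 219, 303, 522, 163, 23, 186, 209, 395, 604, 337, 279, 616, 233, 187, 420, 607, 365, 310, 13, 323, 336, 659, 333, 330, 1, 331
F(110) mod 662 = 331


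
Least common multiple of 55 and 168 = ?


GCD(55, 168) = 1
LCM = 55*168/1 = 9240/1 = 9240

LCM = 9240


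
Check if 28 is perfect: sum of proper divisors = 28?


Proper divisors of 28: 1, 2, 4, 7, 14
Sum = 1 + 2 + 4 + 7 + 14 = 28

Yes, 28 is perfect (28 = 28)


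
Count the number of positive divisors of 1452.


1452 = 2^2 × 3^1 × 11^2
d(1452) = (2+1) × (1+1) × (2+1) = 18

18 divisors


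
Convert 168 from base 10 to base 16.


168 (base 10) = 168 (decimal)
168 (decimal) = A8 (base 16)


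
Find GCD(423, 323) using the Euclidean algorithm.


423 = 1 * 323 + 100
323 = 3 * 100 + 23
100 = 4 * 23 + 8
23 = 2 * 8 + 7
8 = 1 * 7 + 1
7 = 7 * 1 + 0
GCD = 1


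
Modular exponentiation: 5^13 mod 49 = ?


5^1 mod 49 = 5
5^2 mod 49 = 25
5^3 mod 49 = 27
5^4 mod 49 = 37
5^5 mod 49 = 38
5^6 mod 49 = 43
5^7 mod 49 = 19
5^8 mod 49 = 46
5^9 mod 49 = 34
5^10 mod 49 = 23
5^11 mod 49 = 17
5^12 mod 49 = 36
5^13 mod 49 = 33


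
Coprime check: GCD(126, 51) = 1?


Euclidean algorithm:
126 = 2 * 51 + 24
51 = 2 * 24 + 3
24 = 8 * 3 + 0
GCD(126, 51) = 3

No, not coprime (GCD = 3)


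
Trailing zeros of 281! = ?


floor(281/5) = 56
floor(281/25) = 11
floor(281/125) = 2
Total = 69

69 trailing zeros


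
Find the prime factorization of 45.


45 / 3 = 15
15 / 3 = 5
5 / 5 = 1
45 = 3^2 × 5


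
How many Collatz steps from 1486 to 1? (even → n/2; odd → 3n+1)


1486 → 743 → 2230 → 1115 → 3346 → 1673 → 5020 → 2510 → 1255 → 3766 → 1883 → 5650 → 2825 → 8476 → 4238 → 2119 → 6358 → 3179 → 9538 → 4769 → 14308 → 7154 → 3577 → 10732 → 5366 → 2683 → 8050 → 4025 → 12076 → 6038 → 3019 → 9058 → 4529 → 13588 → 6794 → 3397 → 10192 → 5096 → 2548 → 1274 → 637 → 1912 → 956 → 478 → 239 → 718 → 359 → 1078 → 539 → 1618 → 809 → 2428 → 1214 → 607 → 1822 → 911 → 2734 → 1367 → 4102 → 2051 → 6154 → 3077 → 9232 → 4616 → 2308 → 1154 → 577 → 1732 → 866 → 433 → 1300 → 650 → 325 → 976 → 488 → 244 → 122 → 61 → 184 → 92 → 46 → 23 → 70 → 35 → 106 → 53 → 160 → 80 → 40 → 20 → 10 → 5 → 16 → 8 → 4 → 2 → 1
Total steps = 96

96 steps


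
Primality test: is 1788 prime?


1788 / 2 = 894 (exact division)
1788 is NOT prime.

No, 1788 is not prime


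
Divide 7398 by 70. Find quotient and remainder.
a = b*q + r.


7398 = 70 * 105 + 48
Check: 7350 + 48 = 7398

q = 105, r = 48


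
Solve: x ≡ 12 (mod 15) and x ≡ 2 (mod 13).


M = 15*13 = 195
M1 = M/15 = 13, M2 = M/13 = 15
M1^(-1) mod 15 = 7, M2^(-1) mod 13 = 7
x = 12*13*7 + 2*15*7 = 1302
1302 mod 195 = 132
Check: 132 mod 15 = 12 ✓, 132 mod 13 = 2 ✓

x ≡ 132 (mod 195)


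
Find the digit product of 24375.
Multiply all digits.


2 × 4 × 3 × 7 × 5 = 840


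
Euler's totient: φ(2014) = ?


2014 = 2 × 19 × 53
Prime factors: 2, 19, 53
φ(2014) = 2014 × (1-1/2) × (1-1/19) × (1-1/53)
= 2014 × 1/2 × 18/19 × 52/53 = 936

φ(2014) = 936


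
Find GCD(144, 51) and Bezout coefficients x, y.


Tabular extended Euclidean (each row: r = 144*s + 51*t):
r=144, s=1, t=0
r=51, s=0, t=1
q=2: r=42, s=1, t=-2   [144*(1) + 51*(-2) = 42]
q=1: r=9, s=-1, t=3   [144*(-1) + 51*(3) = 9]
q=4: r=6, s=5, t=-14   [144*(5) + 51*(-14) = 6]
q=1: r=3, s=-6, t=17   [144*(-6) + 51*(17) = 3]
q=2: r=0, s=17, t=-48   [144*(17) + 51*(-48) = 0]
GCD = 3; from the row with r=3: x=-6, y=17
Check: 144*(-6) + 51*(17) = -864 + 867 = 3

GCD = 3, x = -6, y = 17


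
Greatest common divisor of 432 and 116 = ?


432 = 3 * 116 + 84
116 = 1 * 84 + 32
84 = 2 * 32 + 20
32 = 1 * 20 + 12
20 = 1 * 12 + 8
12 = 1 * 8 + 4
8 = 2 * 4 + 0
GCD = 4


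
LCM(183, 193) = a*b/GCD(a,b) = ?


GCD(183, 193) = 1
LCM = 183*193/1 = 35319/1 = 35319

LCM = 35319


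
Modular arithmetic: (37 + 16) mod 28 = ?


37 + 16 = 53
53 mod 28 = 25


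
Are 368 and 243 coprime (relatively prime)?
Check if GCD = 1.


Euclidean algorithm:
368 = 1 * 243 + 125
243 = 1 * 125 + 118
125 = 1 * 118 + 7
118 = 16 * 7 + 6
7 = 1 * 6 + 1
6 = 6 * 1 + 0
GCD(368, 243) = 1

Yes, coprime (GCD = 1)


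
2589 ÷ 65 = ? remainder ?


2589 = 65 * 39 + 54
Check: 2535 + 54 = 2589

q = 39, r = 54


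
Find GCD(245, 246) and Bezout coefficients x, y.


Tabular extended Euclidean (each row: r = 245*s + 246*t):
r=245, s=1, t=0
r=246, s=0, t=1
q=0: r=245, s=1, t=0   [245*(1) + 246*(0) = 245]
q=1: r=1, s=-1, t=1   [245*(-1) + 246*(1) = 1]
q=245: r=0, s=246, t=-245   [245*(246) + 246*(-245) = 0]
GCD = 1; from the row with r=1: x=-1, y=1
Check: 245*(-1) + 246*(1) = -245 + 246 = 1

GCD = 1, x = -1, y = 1


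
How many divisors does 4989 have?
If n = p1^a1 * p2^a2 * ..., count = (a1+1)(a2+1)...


4989 = 3^1 × 1663^1
d(4989) = (1+1) × (1+1) = 4

4 divisors


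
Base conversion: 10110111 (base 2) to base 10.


10110111 (base 2) = 183 (decimal)
183 (decimal) = 183 (base 10)


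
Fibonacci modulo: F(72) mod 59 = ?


F(k) mod 59 for k=1..72:
1, 1, 2, 3, 5, 8, 13, 21, 34, 55, 30, 26, 56, 23, 20, 43, 4, 47, 51, 39, 31, 11, 42, 53, 36, 30, 7, 37, 44, 22, 7, 29, 36, 6, 42, 48, 31, 20, 51, 12, 4, 16, 20, 36, 56, 33, 30, 4, 34, 38, 13, 51, 5, 56, 2, 58, 1, 0, 1, 1, 2, 3, 5, 8, 13, 21, 34, 55, 30, 26, 56, 23
F(72) mod 59 = 23


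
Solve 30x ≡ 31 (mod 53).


GCD(30, 53) = 1, unique solution
a^(-1) mod 53 = 23
x = 23 * 31 mod 53 = 24

x ≡ 24 (mod 53)


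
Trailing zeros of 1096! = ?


floor(1096/5) = 219
floor(1096/25) = 43
floor(1096/125) = 8
floor(1096/625) = 1
Total = 271

271 trailing zeros


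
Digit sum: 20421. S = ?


2 + 0 + 4 + 2 + 1 = 9


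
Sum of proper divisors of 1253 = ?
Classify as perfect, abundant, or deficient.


Proper divisors: 1, 7, 179
Sum = 1 + 7 + 179 = 187
187 < 1253 → deficient

s(1253) = 187 (deficient)


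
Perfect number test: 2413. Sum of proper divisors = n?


Proper divisors of 2413: 1, 19, 127
Sum = 1 + 19 + 127 = 147

No, 2413 is not perfect (147 ≠ 2413)


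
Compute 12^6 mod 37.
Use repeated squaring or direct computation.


12^1 mod 37 = 12
12^2 mod 37 = 33
12^3 mod 37 = 26
12^4 mod 37 = 16
12^5 mod 37 = 7
12^6 mod 37 = 10


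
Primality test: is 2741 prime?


Check divisors up to sqrt(2741) = 52.3546
No divisors found.
2741 is prime.

Yes, 2741 is prime


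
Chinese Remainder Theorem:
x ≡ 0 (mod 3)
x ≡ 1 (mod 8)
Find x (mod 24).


M = 3*8 = 24
M1 = M/3 = 8, M2 = M/8 = 3
M1^(-1) mod 3 = 2, M2^(-1) mod 8 = 3
x = 0*8*2 + 1*3*3 = 9
9 mod 24 = 9
Check: 9 mod 3 = 0 ✓, 9 mod 8 = 1 ✓

x ≡ 9 (mod 24)


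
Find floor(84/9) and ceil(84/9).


84/9 = 9.3333
floor = 9
ceil = 10

floor = 9, ceil = 10


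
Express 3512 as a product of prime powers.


3512 / 2 = 1756
1756 / 2 = 878
878 / 2 = 439
439 / 439 = 1
3512 = 2^3 × 439


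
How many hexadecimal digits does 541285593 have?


541285593 in base 16 = 20435CD9
Number of digits = 8

8 digits (base 16)


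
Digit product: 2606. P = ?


2 × 6 × 0 × 6 = 0


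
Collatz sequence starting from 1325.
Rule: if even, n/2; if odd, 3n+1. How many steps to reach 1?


1325 → 3976 → 1988 → 994 → 497 → 1492 → 746 → 373 → 1120 → 560 → 280 → 140 → 70 → 35 → 106 → 53 → 160 → 80 → 40 → 20 → 10 → 5 → 16 → 8 → 4 → 2 → 1
Total steps = 26

26 steps


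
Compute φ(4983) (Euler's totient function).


4983 = 3 × 11 × 151
Prime factors: 3, 11, 151
φ(4983) = 4983 × (1-1/3) × (1-1/11) × (1-1/151)
= 4983 × 2/3 × 10/11 × 150/151 = 3000

φ(4983) = 3000


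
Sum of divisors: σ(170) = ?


Divisors of 170: 1, 2, 5, 10, 17, 34, 85, 170
Sum = 1 + 2 + 5 + 10 + 17 + 34 + 85 + 170 = 324

σ(170) = 324


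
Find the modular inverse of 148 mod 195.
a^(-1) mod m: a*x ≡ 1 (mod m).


Use the extended Euclidean algorithm on (195, 148); each row r = 195*s + 148*t:
r=195, s=1, t=0
r=148, s=0, t=1
q=1: r=47, s=1, t=-1   [195*(1) + 148*(-1) = 47]
q=3: r=7, s=-3, t=4   [195*(-3) + 148*(4) = 7]
q=6: r=5, s=19, t=-25   [195*(19) + 148*(-25) = 5]
q=1: r=2, s=-22, t=29   [195*(-22) + 148*(29) = 2]
q=2: r=1, s=63, t=-83   [195*(63) + 148*(-83) = 1]
q=2: r=0, s=-148, t=195   [195*(-148) + 148*(195) = 0]
GCD = 1 with t = -83, so 148*(-83) ≡ 1 (mod 195)
Inverse = -83 mod 195 = 112
Check: 148 * 112 = 16576 ≡ 1 (mod 195)

148^(-1) ≡ 112 (mod 195)


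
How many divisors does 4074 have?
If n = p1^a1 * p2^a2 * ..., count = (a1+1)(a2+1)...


4074 = 2^1 × 3^1 × 7^1 × 97^1
d(4074) = (1+1) × (1+1) × (1+1) × (1+1) = 16

16 divisors


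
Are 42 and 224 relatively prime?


Euclidean algorithm:
224 = 5 * 42 + 14
42 = 3 * 14 + 0
GCD(42, 224) = 14

No, not coprime (GCD = 14)


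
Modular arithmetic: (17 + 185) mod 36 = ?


17 + 185 = 202
202 mod 36 = 22


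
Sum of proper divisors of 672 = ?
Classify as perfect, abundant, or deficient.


Proper divisors: 1, 2, 3, 4, 6, 7, 8, 12, 14, 16, 21, 24, 28, 32, 42, 48, 56, 84, 96, 112, 168, 224, 336
Sum = 1 + 2 + 3 + 4 + 6 + 7 + 8 + 12 + 14 + 16 + 21 + 24 + 28 + 32 + 42 + 48 + 56 + 84 + 96 + 112 + 168 + 224 + 336 = 1344
1344 > 672 → abundant

s(672) = 1344 (abundant)


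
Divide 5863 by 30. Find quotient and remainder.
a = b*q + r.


5863 = 30 * 195 + 13
Check: 5850 + 13 = 5863

q = 195, r = 13


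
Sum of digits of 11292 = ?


1 + 1 + 2 + 9 + 2 = 15


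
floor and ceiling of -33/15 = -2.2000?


-33/15 = -2.2000
floor = -3
ceil = -2

floor = -3, ceil = -2


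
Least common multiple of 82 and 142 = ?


GCD(82, 142) = 2
LCM = 82*142/2 = 11644/2 = 5822

LCM = 5822


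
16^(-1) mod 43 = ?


Use the extended Euclidean algorithm on (43, 16); each row r = 43*s + 16*t:
r=43, s=1, t=0
r=16, s=0, t=1
q=2: r=11, s=1, t=-2   [43*(1) + 16*(-2) = 11]
q=1: r=5, s=-1, t=3   [43*(-1) + 16*(3) = 5]
q=2: r=1, s=3, t=-8   [43*(3) + 16*(-8) = 1]
q=5: r=0, s=-16, t=43   [43*(-16) + 16*(43) = 0]
GCD = 1 with t = -8, so 16*(-8) ≡ 1 (mod 43)
Inverse = -8 mod 43 = 35
Check: 16 * 35 = 560 ≡ 1 (mod 43)

16^(-1) ≡ 35 (mod 43)


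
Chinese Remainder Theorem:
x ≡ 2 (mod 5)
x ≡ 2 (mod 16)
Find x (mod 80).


M = 5*16 = 80
M1 = M/5 = 16, M2 = M/16 = 5
M1^(-1) mod 5 = 1, M2^(-1) mod 16 = 13
x = 2*16*1 + 2*5*13 = 162
162 mod 80 = 2
Check: 2 mod 5 = 2 ✓, 2 mod 16 = 2 ✓

x ≡ 2 (mod 80)


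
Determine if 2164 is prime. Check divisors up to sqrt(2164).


2164 / 2 = 1082 (exact division)
2164 is NOT prime.

No, 2164 is not prime


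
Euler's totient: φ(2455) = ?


2455 = 5 × 491
Prime factors: 5, 491
φ(2455) = 2455 × (1-1/5) × (1-1/491)
= 2455 × 4/5 × 490/491 = 1960

φ(2455) = 1960


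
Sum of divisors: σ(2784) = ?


Divisors of 2784: 1, 2, 3, 4, 6, 8, 12, 16, 24, 29, 32, 48, 58, 87, 96, 116, 174, 232, 348, 464, 696, 928, 1392, 2784
Sum = 1 + 2 + 3 + 4 + 6 + 8 + 12 + 16 + 24 + 29 + 32 + 48 + 58 + 87 + 96 + 116 + 174 + 232 + 348 + 464 + 696 + 928 + 1392 + 2784 = 7560

σ(2784) = 7560


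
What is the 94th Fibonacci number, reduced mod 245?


F(k) mod 245 for k=1..94:
1, 1, 2, 3, 5, 8, 13, 21, 34, 55, 89, 144, 233, 132, 120, 7, 127, 134, 16, 150, 166, 71, 237, 63, 55, 118, 173, 46, 219, 20, 239, 14, 8, 22, 30, 52, 82, 134, 216, 105, 76, 181, 12, 193, 205, 153, 113, 21, 134, 155, 44, 199, 243, 197, 195, 147, 97, 244, 96, 95, 191, 41, 232, 28, 15, 43, 58, 101, 159, 15, 174, 189, 118, 62, 180, 242, 177, 174, 106, 35, 141, 176, 72, 3, 75, 78, 153, 231, 139, 125, 19, 144, 163, 62
F(94) mod 245 = 62


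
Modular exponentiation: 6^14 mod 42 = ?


6^1 mod 42 = 6
6^2 mod 42 = 36
6^3 mod 42 = 6
6^4 mod 42 = 36
6^5 mod 42 = 6
6^6 mod 42 = 36
6^7 mod 42 = 6
6^8 mod 42 = 36
6^9 mod 42 = 6
6^10 mod 42 = 36
6^11 mod 42 = 6
6^12 mod 42 = 36
6^13 mod 42 = 6
6^14 mod 42 = 36


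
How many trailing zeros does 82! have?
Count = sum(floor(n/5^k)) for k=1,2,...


floor(82/5) = 16
floor(82/25) = 3
Total = 19

19 trailing zeros


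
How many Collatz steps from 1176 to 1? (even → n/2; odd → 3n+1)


1176 → 588 → 294 → 147 → 442 → 221 → 664 → 332 → 166 → 83 → 250 → 125 → 376 → 188 → 94 → 47 → 142 → 71 → 214 → 107 → 322 → 161 → 484 → 242 → 121 → 364 → 182 → 91 → 274 → 137 → 412 → 206 → 103 → 310 → 155 → 466 → 233 → 700 → 350 → 175 → 526 → 263 → 790 → 395 → 1186 → 593 → 1780 → 890 → 445 → 1336 → 668 → 334 → 167 → 502 → 251 → 754 → 377 → 1132 → 566 → 283 → 850 → 425 → 1276 → 638 → 319 → 958 → 479 → 1438 → 719 → 2158 → 1079 → 3238 → 1619 → 4858 → 2429 → 7288 → 3644 → 1822 → 911 → 2734 → 1367 → 4102 → 2051 → 6154 → 3077 → 9232 → 4616 → 2308 → 1154 → 577 → 1732 → 866 → 433 → 1300 → 650 → 325 → 976 → 488 → 244 → 122 → 61 → 184 → 92 → 46 → 23 → 70 → 35 → 106 → 53 → 160 → 80 → 40 → 20 → 10 → 5 → 16 → 8 → 4 → 2 → 1
Total steps = 119

119 steps


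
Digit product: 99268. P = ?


9 × 9 × 2 × 6 × 8 = 7776


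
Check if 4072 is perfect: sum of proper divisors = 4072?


Proper divisors of 4072: 1, 2, 4, 8, 509, 1018, 2036
Sum = 1 + 2 + 4 + 8 + 509 + 1018 + 2036 = 3578

No, 4072 is not perfect (3578 ≠ 4072)


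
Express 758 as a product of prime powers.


758 / 2 = 379
379 / 379 = 1
758 = 2 × 379


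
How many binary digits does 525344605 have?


525344605 in base 2 = 11111010100000001111101011101
Number of digits = 29

29 digits (base 2)


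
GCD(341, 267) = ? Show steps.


341 = 1 * 267 + 74
267 = 3 * 74 + 45
74 = 1 * 45 + 29
45 = 1 * 29 + 16
29 = 1 * 16 + 13
16 = 1 * 13 + 3
13 = 4 * 3 + 1
3 = 3 * 1 + 0
GCD = 1


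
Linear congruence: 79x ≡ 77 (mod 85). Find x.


GCD(79, 85) = 1, unique solution
a^(-1) mod 85 = 14
x = 14 * 77 mod 85 = 58

x ≡ 58 (mod 85)


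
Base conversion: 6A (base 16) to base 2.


6A (base 16) = 106 (decimal)
106 (decimal) = 1101010 (base 2)


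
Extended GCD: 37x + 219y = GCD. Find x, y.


Tabular extended Euclidean (each row: r = 37*s + 219*t):
r=37, s=1, t=0
r=219, s=0, t=1
q=0: r=37, s=1, t=0   [37*(1) + 219*(0) = 37]
q=5: r=34, s=-5, t=1   [37*(-5) + 219*(1) = 34]
q=1: r=3, s=6, t=-1   [37*(6) + 219*(-1) = 3]
q=11: r=1, s=-71, t=12   [37*(-71) + 219*(12) = 1]
q=3: r=0, s=219, t=-37   [37*(219) + 219*(-37) = 0]
GCD = 1; from the row with r=1: x=-71, y=12
Check: 37*(-71) + 219*(12) = -2627 + 2628 = 1

GCD = 1, x = -71, y = 12


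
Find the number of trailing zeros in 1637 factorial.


floor(1637/5) = 327
floor(1637/25) = 65
floor(1637/125) = 13
floor(1637/625) = 2
Total = 407

407 trailing zeros


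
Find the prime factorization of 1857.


1857 / 3 = 619
619 / 619 = 1
1857 = 3 × 619


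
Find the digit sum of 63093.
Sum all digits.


6 + 3 + 0 + 9 + 3 = 21


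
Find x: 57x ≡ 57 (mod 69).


GCD(57, 69) = 3 divides 57
Divide: 19x ≡ 19 (mod 23)
x ≡ 1 (mod 23)


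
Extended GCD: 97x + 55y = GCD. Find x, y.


Tabular extended Euclidean (each row: r = 97*s + 55*t):
r=97, s=1, t=0
r=55, s=0, t=1
q=1: r=42, s=1, t=-1   [97*(1) + 55*(-1) = 42]
q=1: r=13, s=-1, t=2   [97*(-1) + 55*(2) = 13]
q=3: r=3, s=4, t=-7   [97*(4) + 55*(-7) = 3]
q=4: r=1, s=-17, t=30   [97*(-17) + 55*(30) = 1]
q=3: r=0, s=55, t=-97   [97*(55) + 55*(-97) = 0]
GCD = 1; from the row with r=1: x=-17, y=30
Check: 97*(-17) + 55*(30) = -1649 + 1650 = 1

GCD = 1, x = -17, y = 30


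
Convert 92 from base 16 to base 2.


92 (base 16) = 146 (decimal)
146 (decimal) = 10010010 (base 2)


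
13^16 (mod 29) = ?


13^1 mod 29 = 13
13^2 mod 29 = 24
13^3 mod 29 = 22
13^4 mod 29 = 25
13^5 mod 29 = 6
13^6 mod 29 = 20
13^7 mod 29 = 28
13^8 mod 29 = 16
13^9 mod 29 = 5
13^10 mod 29 = 7
13^11 mod 29 = 4
13^12 mod 29 = 23
13^13 mod 29 = 9
13^14 mod 29 = 1
13^15 mod 29 = 13
13^16 mod 29 = 24


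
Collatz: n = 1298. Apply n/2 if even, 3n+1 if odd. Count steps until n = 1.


1298 → 649 → 1948 → 974 → 487 → 1462 → 731 → 2194 → 1097 → 3292 → 1646 → 823 → 2470 → 1235 → 3706 → 1853 → 5560 → 2780 → 1390 → 695 → 2086 → 1043 → 3130 → 1565 → 4696 → 2348 → 1174 → 587 → 1762 → 881 → 2644 → 1322 → 661 → 1984 → 992 → 496 → 248 → 124 → 62 → 31 → 94 → 47 → 142 → 71 → 214 → 107 → 322 → 161 → 484 → 242 → 121 → 364 → 182 → 91 → 274 → 137 → 412 → 206 → 103 → 310 → 155 → 466 → 233 → 700 → 350 → 175 → 526 → 263 → 790 → 395 → 1186 → 593 → 1780 → 890 → 445 → 1336 → 668 → 334 → 167 → 502 → 251 → 754 → 377 → 1132 → 566 → 283 → 850 → 425 → 1276 → 638 → 319 → 958 → 479 → 1438 → 719 → 2158 → 1079 → 3238 → 1619 → 4858 → 2429 → 7288 → 3644 → 1822 → 911 → 2734 → 1367 → 4102 → 2051 → 6154 → 3077 → 9232 → 4616 → 2308 → 1154 → 577 → 1732 → 866 → 433 → 1300 → 650 → 325 → 976 → 488 → 244 → 122 → 61 → 184 → 92 → 46 → 23 → 70 → 35 → 106 → 53 → 160 → 80 → 40 → 20 → 10 → 5 → 16 → 8 → 4 → 2 → 1
Total steps = 145

145 steps


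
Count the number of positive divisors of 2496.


2496 = 2^6 × 3^1 × 13^1
d(2496) = (6+1) × (1+1) × (1+1) = 28

28 divisors


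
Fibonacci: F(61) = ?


Sequence: 1, 1, 2, 3, 5, 8, 13, 21, 34, 55, 89, 144, 233, 377, 610, 987, 1597, 2584, 4181, 6765, 10946, 17711, 28657, 46368, 75025, 121393, 196418, 317811, 514229, 832040, 1346269, 2178309, 3524578, 5702887, 9227465, 14930352, 24157817, 39088169, 63245986, 102334155, 165580141, 267914296, 433494437, 701408733, 1134903170, 1836311903, 2971215073, 4807526976, 7778742049, 12586269025, 20365011074, 32951280099, 53316291173, 86267571272, 139583862445, 225851433717, 365435296162, 591286729879, 956722026041, 1548008755920, 2504730781961
F(61) = 2504730781961


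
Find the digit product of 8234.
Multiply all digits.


8 × 2 × 3 × 4 = 192


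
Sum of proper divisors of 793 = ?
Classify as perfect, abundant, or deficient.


Proper divisors: 1, 13, 61
Sum = 1 + 13 + 61 = 75
75 < 793 → deficient

s(793) = 75 (deficient)


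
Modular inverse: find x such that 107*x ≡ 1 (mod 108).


Use the extended Euclidean algorithm on (108, 107); each row r = 108*s + 107*t:
r=108, s=1, t=0
r=107, s=0, t=1
q=1: r=1, s=1, t=-1   [108*(1) + 107*(-1) = 1]
q=107: r=0, s=-107, t=108   [108*(-107) + 107*(108) = 0]
GCD = 1 with t = -1, so 107*(-1) ≡ 1 (mod 108)
Inverse = -1 mod 108 = 107
Check: 107 * 107 = 11449 ≡ 1 (mod 108)

107^(-1) ≡ 107 (mod 108)


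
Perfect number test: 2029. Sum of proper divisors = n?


Proper divisors of 2029: 1
Sum = 1 = 1

No, 2029 is not perfect (1 ≠ 2029)


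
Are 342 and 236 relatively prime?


Euclidean algorithm:
342 = 1 * 236 + 106
236 = 2 * 106 + 24
106 = 4 * 24 + 10
24 = 2 * 10 + 4
10 = 2 * 4 + 2
4 = 2 * 2 + 0
GCD(342, 236) = 2

No, not coprime (GCD = 2)


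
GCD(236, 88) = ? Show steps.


236 = 2 * 88 + 60
88 = 1 * 60 + 28
60 = 2 * 28 + 4
28 = 7 * 4 + 0
GCD = 4


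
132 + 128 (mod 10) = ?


132 + 128 = 260
260 mod 10 = 0


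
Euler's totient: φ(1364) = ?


1364 = 2^2 × 11 × 31
Prime factors: 2, 11, 31
φ(1364) = 1364 × (1-1/2) × (1-1/11) × (1-1/31)
= 1364 × 1/2 × 10/11 × 30/31 = 600

φ(1364) = 600


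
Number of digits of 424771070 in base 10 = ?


424771070 has 9 digits in base 10
floor(log10(424771070)) + 1 = floor(8.6282) + 1 = 9

9 digits (base 10)


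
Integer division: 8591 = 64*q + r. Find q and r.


8591 = 64 * 134 + 15
Check: 8576 + 15 = 8591

q = 134, r = 15


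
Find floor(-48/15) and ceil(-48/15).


-48/15 = -3.2000
floor = -4
ceil = -3

floor = -4, ceil = -3


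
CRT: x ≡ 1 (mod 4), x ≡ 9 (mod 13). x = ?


M = 4*13 = 52
M1 = M/4 = 13, M2 = M/13 = 4
M1^(-1) mod 4 = 1, M2^(-1) mod 13 = 10
x = 1*13*1 + 9*4*10 = 373
373 mod 52 = 9
Check: 9 mod 4 = 1 ✓, 9 mod 13 = 9 ✓

x ≡ 9 (mod 52)


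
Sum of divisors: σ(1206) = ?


Divisors of 1206: 1, 2, 3, 6, 9, 18, 67, 134, 201, 402, 603, 1206
Sum = 1 + 2 + 3 + 6 + 9 + 18 + 67 + 134 + 201 + 402 + 603 + 1206 = 2652

σ(1206) = 2652


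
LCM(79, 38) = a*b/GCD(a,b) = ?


GCD(79, 38) = 1
LCM = 79*38/1 = 3002/1 = 3002

LCM = 3002


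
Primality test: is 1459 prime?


Check divisors up to sqrt(1459) = 38.1969
No divisors found.
1459 is prime.

Yes, 1459 is prime


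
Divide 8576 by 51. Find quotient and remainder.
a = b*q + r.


8576 = 51 * 168 + 8
Check: 8568 + 8 = 8576

q = 168, r = 8


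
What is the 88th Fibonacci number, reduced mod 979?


F(k) mod 979 for k=1..88:
1, 1, 2, 3, 5, 8, 13, 21, 34, 55, 89, 144, 233, 377, 610, 8, 618, 626, 265, 891, 177, 89, 266, 355, 621, 976, 618, 615, 254, 869, 144, 34, 178, 212, 390, 602, 13, 615, 628, 264, 892, 177, 90, 267, 357, 624, 2, 626, 628, 275, 903, 199, 123, 322, 445, 767, 233, 21, 254, 275, 529, 804, 354, 179, 533, 712, 266, 978, 265, 264, 529, 793, 343, 157, 500, 657, 178, 835, 34, 869, 903, 793, 717, 531, 269, 800, 90, 890
F(88) mod 979 = 890


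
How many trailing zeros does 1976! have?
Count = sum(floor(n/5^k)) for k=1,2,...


floor(1976/5) = 395
floor(1976/25) = 79
floor(1976/125) = 15
floor(1976/625) = 3
Total = 492

492 trailing zeros


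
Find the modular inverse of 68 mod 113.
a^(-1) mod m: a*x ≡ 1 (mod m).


Use the extended Euclidean algorithm on (113, 68); each row r = 113*s + 68*t:
r=113, s=1, t=0
r=68, s=0, t=1
q=1: r=45, s=1, t=-1   [113*(1) + 68*(-1) = 45]
q=1: r=23, s=-1, t=2   [113*(-1) + 68*(2) = 23]
q=1: r=22, s=2, t=-3   [113*(2) + 68*(-3) = 22]
q=1: r=1, s=-3, t=5   [113*(-3) + 68*(5) = 1]
q=22: r=0, s=68, t=-113   [113*(68) + 68*(-113) = 0]
GCD = 1 with t = 5, so 68*(5) ≡ 1 (mod 113)
Inverse = 5 mod 113 = 5
Check: 68 * 5 = 340 ≡ 1 (mod 113)

68^(-1) ≡ 5 (mod 113)


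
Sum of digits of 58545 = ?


5 + 8 + 5 + 4 + 5 = 27


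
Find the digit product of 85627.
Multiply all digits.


8 × 5 × 6 × 2 × 7 = 3360


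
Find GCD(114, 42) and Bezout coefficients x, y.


Tabular extended Euclidean (each row: r = 114*s + 42*t):
r=114, s=1, t=0
r=42, s=0, t=1
q=2: r=30, s=1, t=-2   [114*(1) + 42*(-2) = 30]
q=1: r=12, s=-1, t=3   [114*(-1) + 42*(3) = 12]
q=2: r=6, s=3, t=-8   [114*(3) + 42*(-8) = 6]
q=2: r=0, s=-7, t=19   [114*(-7) + 42*(19) = 0]
GCD = 6; from the row with r=6: x=3, y=-8
Check: 114*(3) + 42*(-8) = 342 - 336 = 6

GCD = 6, x = 3, y = -8


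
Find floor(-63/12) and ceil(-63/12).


-63/12 = -5.2500
floor = -6
ceil = -5

floor = -6, ceil = -5


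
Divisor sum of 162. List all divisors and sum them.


Divisors of 162: 1, 2, 3, 6, 9, 18, 27, 54, 81, 162
Sum = 1 + 2 + 3 + 6 + 9 + 18 + 27 + 54 + 81 + 162 = 363

σ(162) = 363


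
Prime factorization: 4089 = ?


4089 / 3 = 1363
1363 / 29 = 47
47 / 47 = 1
4089 = 3 × 29 × 47


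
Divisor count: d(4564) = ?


4564 = 2^2 × 7^1 × 163^1
d(4564) = (2+1) × (1+1) × (1+1) = 12

12 divisors


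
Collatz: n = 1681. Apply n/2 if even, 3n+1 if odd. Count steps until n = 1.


1681 → 5044 → 2522 → 1261 → 3784 → 1892 → 946 → 473 → 1420 → 710 → 355 → 1066 → 533 → 1600 → 800 → 400 → 200 → 100 → 50 → 25 → 76 → 38 → 19 → 58 → 29 → 88 → 44 → 22 → 11 → 34 → 17 → 52 → 26 → 13 → 40 → 20 → 10 → 5 → 16 → 8 → 4 → 2 → 1
Total steps = 42

42 steps


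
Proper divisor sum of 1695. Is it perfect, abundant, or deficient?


Proper divisors: 1, 3, 5, 15, 113, 339, 565
Sum = 1 + 3 + 5 + 15 + 113 + 339 + 565 = 1041
1041 < 1695 → deficient

s(1695) = 1041 (deficient)


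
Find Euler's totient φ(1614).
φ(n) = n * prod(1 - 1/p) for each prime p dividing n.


1614 = 2 × 3 × 269
Prime factors: 2, 3, 269
φ(1614) = 1614 × (1-1/2) × (1-1/3) × (1-1/269)
= 1614 × 1/2 × 2/3 × 268/269 = 536

φ(1614) = 536


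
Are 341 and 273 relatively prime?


Euclidean algorithm:
341 = 1 * 273 + 68
273 = 4 * 68 + 1
68 = 68 * 1 + 0
GCD(341, 273) = 1

Yes, coprime (GCD = 1)


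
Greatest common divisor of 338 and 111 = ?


338 = 3 * 111 + 5
111 = 22 * 5 + 1
5 = 5 * 1 + 0
GCD = 1


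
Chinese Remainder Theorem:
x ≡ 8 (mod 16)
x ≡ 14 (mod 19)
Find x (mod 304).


M = 16*19 = 304
M1 = M/16 = 19, M2 = M/19 = 16
M1^(-1) mod 16 = 11, M2^(-1) mod 19 = 6
x = 8*19*11 + 14*16*6 = 3016
3016 mod 304 = 280
Check: 280 mod 16 = 8 ✓, 280 mod 19 = 14 ✓

x ≡ 280 (mod 304)


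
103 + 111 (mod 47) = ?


103 + 111 = 214
214 mod 47 = 26


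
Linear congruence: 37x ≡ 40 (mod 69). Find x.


GCD(37, 69) = 1, unique solution
a^(-1) mod 69 = 28
x = 28 * 40 mod 69 = 16

x ≡ 16 (mod 69)


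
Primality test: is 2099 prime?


Check divisors up to sqrt(2099) = 45.8148
No divisors found.
2099 is prime.

Yes, 2099 is prime


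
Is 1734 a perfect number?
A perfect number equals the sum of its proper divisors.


Proper divisors of 1734: 1, 2, 3, 6, 17, 34, 51, 102, 289, 578, 867
Sum = 1 + 2 + 3 + 6 + 17 + 34 + 51 + 102 + 289 + 578 + 867 = 1950

No, 1734 is not perfect (1950 ≠ 1734)


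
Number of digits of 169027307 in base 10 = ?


169027307 has 9 digits in base 10
floor(log10(169027307)) + 1 = floor(8.2280) + 1 = 9

9 digits (base 10)


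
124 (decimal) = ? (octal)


124 (base 10) = 124 (decimal)
124 (decimal) = 174 (base 8)


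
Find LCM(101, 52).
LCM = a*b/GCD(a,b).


GCD(101, 52) = 1
LCM = 101*52/1 = 5252/1 = 5252

LCM = 5252


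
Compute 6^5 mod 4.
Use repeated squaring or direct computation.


6^1 mod 4 = 2
6^2 mod 4 = 0
6^3 mod 4 = 0
6^4 mod 4 = 0
6^5 mod 4 = 0


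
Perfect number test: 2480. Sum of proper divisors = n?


Proper divisors of 2480: 1, 2, 4, 5, 8, 10, 16, 20, 31, 40, 62, 80, 124, 155, 248, 310, 496, 620, 1240
Sum = 1 + 2 + 4 + 5 + 8 + 10 + 16 + 20 + 31 + 40 + 62 + 80 + 124 + 155 + 248 + 310 + 496 + 620 + 1240 = 3472

No, 2480 is not perfect (3472 ≠ 2480)


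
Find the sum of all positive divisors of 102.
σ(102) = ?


Divisors of 102: 1, 2, 3, 6, 17, 34, 51, 102
Sum = 1 + 2 + 3 + 6 + 17 + 34 + 51 + 102 = 216

σ(102) = 216


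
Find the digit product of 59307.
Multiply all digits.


5 × 9 × 3 × 0 × 7 = 0


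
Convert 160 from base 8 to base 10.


160 (base 8) = 112 (decimal)
112 (decimal) = 112 (base 10)


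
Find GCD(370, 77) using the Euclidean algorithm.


370 = 4 * 77 + 62
77 = 1 * 62 + 15
62 = 4 * 15 + 2
15 = 7 * 2 + 1
2 = 2 * 1 + 0
GCD = 1


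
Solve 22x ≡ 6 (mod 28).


GCD(22, 28) = 2 divides 6
Divide: 11x ≡ 3 (mod 14)
x ≡ 13 (mod 14)


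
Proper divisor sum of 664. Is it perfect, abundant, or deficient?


Proper divisors: 1, 2, 4, 8, 83, 166, 332
Sum = 1 + 2 + 4 + 8 + 83 + 166 + 332 = 596
596 < 664 → deficient

s(664) = 596 (deficient)


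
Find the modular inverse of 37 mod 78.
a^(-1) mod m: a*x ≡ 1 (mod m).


Use the extended Euclidean algorithm on (78, 37); each row r = 78*s + 37*t:
r=78, s=1, t=0
r=37, s=0, t=1
q=2: r=4, s=1, t=-2   [78*(1) + 37*(-2) = 4]
q=9: r=1, s=-9, t=19   [78*(-9) + 37*(19) = 1]
q=4: r=0, s=37, t=-78   [78*(37) + 37*(-78) = 0]
GCD = 1 with t = 19, so 37*(19) ≡ 1 (mod 78)
Inverse = 19 mod 78 = 19
Check: 37 * 19 = 703 ≡ 1 (mod 78)

37^(-1) ≡ 19 (mod 78)


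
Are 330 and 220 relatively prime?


Euclidean algorithm:
330 = 1 * 220 + 110
220 = 2 * 110 + 0
GCD(330, 220) = 110

No, not coprime (GCD = 110)


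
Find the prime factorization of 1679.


1679 / 23 = 73
73 / 73 = 1
1679 = 23 × 73


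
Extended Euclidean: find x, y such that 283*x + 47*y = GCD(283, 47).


Tabular extended Euclidean (each row: r = 283*s + 47*t):
r=283, s=1, t=0
r=47, s=0, t=1
q=6: r=1, s=1, t=-6   [283*(1) + 47*(-6) = 1]
q=47: r=0, s=-47, t=283   [283*(-47) + 47*(283) = 0]
GCD = 1; from the row with r=1: x=1, y=-6
Check: 283*(1) + 47*(-6) = 283 - 282 = 1

GCD = 1, x = 1, y = -6


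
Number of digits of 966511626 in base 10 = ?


966511626 has 9 digits in base 10
floor(log10(966511626)) + 1 = floor(8.9852) + 1 = 9

9 digits (base 10)


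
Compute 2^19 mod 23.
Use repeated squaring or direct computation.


2^1 mod 23 = 2
2^2 mod 23 = 4
2^3 mod 23 = 8
2^4 mod 23 = 16
2^5 mod 23 = 9
2^6 mod 23 = 18
2^7 mod 23 = 13
2^8 mod 23 = 3
2^9 mod 23 = 6
2^10 mod 23 = 12
2^11 mod 23 = 1
2^12 mod 23 = 2
2^13 mod 23 = 4
2^14 mod 23 = 8
2^15 mod 23 = 16
2^16 mod 23 = 9
2^17 mod 23 = 18
2^18 mod 23 = 13
2^19 mod 23 = 3


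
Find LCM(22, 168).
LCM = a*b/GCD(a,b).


GCD(22, 168) = 2
LCM = 22*168/2 = 3696/2 = 1848

LCM = 1848


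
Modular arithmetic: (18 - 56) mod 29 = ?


18 - 56 = -38
-38 mod 29 = 20


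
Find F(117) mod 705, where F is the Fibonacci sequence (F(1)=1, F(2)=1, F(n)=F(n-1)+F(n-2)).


F(k) mod 705 for k=1..117:
1, 1, 2, 3, 5, 8, 13, 21, 34, 55, 89, 144, 233, 377, 610, 282, 187, 469, 656, 420, 371, 86, 457, 543, 295, 133, 428, 561, 284, 140, 424, 564, 283, 142, 425, 567, 287, 149, 436, 585, 316, 196, 512, 3, 515, 518, 328, 141, 469, 610, 374, 279, 653, 227, 175, 402, 577, 274, 146, 420, 566, 281, 142, 423, 565, 283, 143, 426, 569, 290, 154, 444, 598, 337, 230, 567, 92, 659, 46, 0, 46, 46, 92, 138, 230, 368, 598, 261, 154, 415, 569, 279, 143, 422, 565, 282, 142, 424, 566, 285, 146, 431, 577, 303, 175, 478, 653, 426, 374, 95, 469, 564, 328, 187, 515, 702, 512
F(117) mod 705 = 512


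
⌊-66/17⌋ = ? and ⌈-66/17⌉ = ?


-66/17 = -3.8824
floor = -4
ceil = -3

floor = -4, ceil = -3
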